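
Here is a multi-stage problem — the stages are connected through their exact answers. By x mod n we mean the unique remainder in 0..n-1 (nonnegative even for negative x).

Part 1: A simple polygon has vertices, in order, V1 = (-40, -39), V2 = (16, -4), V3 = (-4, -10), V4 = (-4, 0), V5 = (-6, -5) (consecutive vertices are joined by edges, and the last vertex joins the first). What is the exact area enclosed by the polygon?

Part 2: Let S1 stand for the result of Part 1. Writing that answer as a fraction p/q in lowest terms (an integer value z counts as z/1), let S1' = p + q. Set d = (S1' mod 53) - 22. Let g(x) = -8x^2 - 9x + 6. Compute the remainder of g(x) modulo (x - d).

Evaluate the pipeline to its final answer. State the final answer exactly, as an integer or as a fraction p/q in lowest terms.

Part 1: cross terms: (-40*-4 - 16*-39)=784, (16*-10 - -4*-4)=-176, (-4*0 - -4*-10)=-40, (-4*-5 - -6*0)=20, (-6*-39 - -40*-5)=34; twice the area = |622| = 622; area = 311; answer 311
Part 2: S1 = 311; threaded value p + q = 312; d = 25; remainder = value at the root: -8*(25)^2 - 9*(25)^1 + 6 = (-5000) + (-225) + (6) = -5219; answer -5219

-5219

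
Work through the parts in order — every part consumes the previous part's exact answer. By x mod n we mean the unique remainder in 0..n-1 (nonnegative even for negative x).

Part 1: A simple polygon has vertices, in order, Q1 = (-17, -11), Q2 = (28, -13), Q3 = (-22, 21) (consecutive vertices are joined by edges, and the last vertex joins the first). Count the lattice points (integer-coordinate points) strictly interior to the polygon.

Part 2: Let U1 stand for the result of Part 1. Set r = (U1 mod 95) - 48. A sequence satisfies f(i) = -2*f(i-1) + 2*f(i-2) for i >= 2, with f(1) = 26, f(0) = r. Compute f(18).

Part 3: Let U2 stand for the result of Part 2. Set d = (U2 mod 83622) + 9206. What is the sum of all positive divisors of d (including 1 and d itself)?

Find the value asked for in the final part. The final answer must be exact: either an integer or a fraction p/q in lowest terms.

82320

Part 1: cross terms: (-17*-13 - 28*-11)=529, (28*21 - -22*-13)=302, (-22*-11 - -17*21)=599; twice the area = |1430| = 1430; area = 715; boundary points = 1 + 2 + 1 = 4; strictly interior points = area - boundary/2 + 1 = 714; answer 714
Part 2: U1 = 714; r = 1; f(2) = -2*(26) + 2*(1) = -50; iterating: f(2)=-50, f(3)=152, f(4)=-404, f(5)=1112, f(6)=-3032, f(7)=8288, f(8)=-22640, f(9)=61856, f(10)=-168992, f(11)=461696, f(12)=-1261376, f(13)=3446144, f(14)=-9415040, f(15)=25722368, f(16)=-70274816, f(17)=191994368, f(18)=-524538368; answer -524538368
Part 3: U2 = -524538368; d = 31644; 31644 = 2^2 * 3^3 * 293; sigma = (1 + 2 + 4) * (1 + 3 + 9 + 27) * (1 + 293) = 7 * 40 * 294 = 82320; answer 82320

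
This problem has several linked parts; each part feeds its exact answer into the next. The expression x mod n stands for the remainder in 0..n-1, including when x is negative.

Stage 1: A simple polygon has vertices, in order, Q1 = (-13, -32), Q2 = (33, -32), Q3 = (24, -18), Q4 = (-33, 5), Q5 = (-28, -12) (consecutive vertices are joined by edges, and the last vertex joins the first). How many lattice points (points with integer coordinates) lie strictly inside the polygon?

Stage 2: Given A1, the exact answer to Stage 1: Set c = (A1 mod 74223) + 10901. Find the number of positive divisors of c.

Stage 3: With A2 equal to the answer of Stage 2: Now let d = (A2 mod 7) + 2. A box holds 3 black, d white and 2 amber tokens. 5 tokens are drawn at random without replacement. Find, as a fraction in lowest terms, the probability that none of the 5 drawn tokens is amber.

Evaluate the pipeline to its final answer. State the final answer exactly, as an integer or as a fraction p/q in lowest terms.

Stage 1: cross terms: (-13*-32 - 33*-32)=1472, (33*-18 - 24*-32)=174, (24*5 - -33*-18)=-474, (-33*-12 - -28*5)=536, (-28*-32 - -13*-12)=740; twice the area = |2448| = 2448; area = 1224; boundary points = 46 + 1 + 1 + 1 + 5 = 54; strictly interior points = area - boundary/2 + 1 = 1198; answer 1198
Stage 2: A1 = 1198; c = 12099; 12099 = 3 * 37 * 109; number of divisors = (1+1) * (1+1) * (1+1) = 8; answer 8
Stage 3: A2 = 8; d = 3; total draws C(8,5) = 56; favorable C(6,5) = 6; P = 3/28; answer 3/28

3/28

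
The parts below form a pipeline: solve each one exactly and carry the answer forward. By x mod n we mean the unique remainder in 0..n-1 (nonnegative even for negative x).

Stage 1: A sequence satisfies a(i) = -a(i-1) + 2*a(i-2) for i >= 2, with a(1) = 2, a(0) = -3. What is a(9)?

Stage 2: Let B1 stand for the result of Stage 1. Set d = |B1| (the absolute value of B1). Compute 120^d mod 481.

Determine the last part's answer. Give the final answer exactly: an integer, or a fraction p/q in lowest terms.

417

Stage 1: a(2) = -1*(2) + 2*(-3) = -8; iterating: a(2)=-8, a(3)=12, a(4)=-28, a(5)=52, a(6)=-108, a(7)=212, a(8)=-428, a(9)=852; answer 852
Stage 2: B1 = 852; d = 852; squarings mod 481: 120^1=120, 120^2=451, 120^4=419, 120^8=477, 120^16=16, 120^32=256, 120^64=120, 120^128=451, 120^256=419, 120^512=477; 120^852 = 120^4 * 120^16 * 120^64 * 120^256 * 120^512 = 417 (mod 481); answer 417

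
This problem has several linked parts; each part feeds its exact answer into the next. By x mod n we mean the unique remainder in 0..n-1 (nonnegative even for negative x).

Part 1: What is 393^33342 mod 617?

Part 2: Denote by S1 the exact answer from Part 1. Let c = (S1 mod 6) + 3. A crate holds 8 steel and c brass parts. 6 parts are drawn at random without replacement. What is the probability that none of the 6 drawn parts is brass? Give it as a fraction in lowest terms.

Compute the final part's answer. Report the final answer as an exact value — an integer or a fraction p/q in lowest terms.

7/429

Part 1: squarings mod 617: 393^1=393, 393^2=199, 393^4=113, 393^8=429, 393^16=175, 393^32=392, 393^64=31, 393^128=344, 393^256=489, 393^512=342, 393^1024=351, 393^2048=418, 393^4096=113, 393^8192=429, 393^16384=175, 393^32768=392; 393^33342 = 393^2 * 393^4 * 393^8 * 393^16 * 393^32 * 393^512 * 393^32768 = 266 (mod 617); answer 266
Part 2: S1 = 266; c = 5; total draws C(13,6) = 1716; favorable C(8,6) = 28; P = 7/429; answer 7/429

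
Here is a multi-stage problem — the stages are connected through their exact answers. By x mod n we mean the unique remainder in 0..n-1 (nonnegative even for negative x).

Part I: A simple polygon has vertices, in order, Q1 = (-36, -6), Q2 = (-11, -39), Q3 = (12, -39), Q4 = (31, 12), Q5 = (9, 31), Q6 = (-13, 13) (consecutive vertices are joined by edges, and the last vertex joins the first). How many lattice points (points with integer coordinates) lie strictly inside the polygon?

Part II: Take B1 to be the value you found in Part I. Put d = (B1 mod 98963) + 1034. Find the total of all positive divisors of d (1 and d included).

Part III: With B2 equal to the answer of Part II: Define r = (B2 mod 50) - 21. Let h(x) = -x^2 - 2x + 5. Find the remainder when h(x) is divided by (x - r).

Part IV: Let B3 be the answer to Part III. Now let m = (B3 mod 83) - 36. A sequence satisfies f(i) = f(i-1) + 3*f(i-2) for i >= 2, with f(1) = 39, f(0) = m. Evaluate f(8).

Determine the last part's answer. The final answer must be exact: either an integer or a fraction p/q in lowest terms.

6135

Part I: cross terms: (-36*-39 - -11*-6)=1338, (-11*-39 - 12*-39)=897, (12*12 - 31*-39)=1353, (31*31 - 9*12)=853, (9*13 - -13*31)=520, (-13*-6 - -36*13)=546; twice the area = |5507| = 5507; area = 5507/2; boundary points = 1 + 23 + 1 + 1 + 2 + 1 = 29; strictly interior points = area - boundary/2 + 1 = 2740; answer 2740
Part II: B1 = 2740; d = 3774; 3774 = 2 * 3 * 17 * 37; sigma = (1 + 2) * (1 + 3) * (1 + 17) * (1 + 37) = 3 * 4 * 18 * 38 = 8208; answer 8208
Part III: B2 = 8208; r = -13; remainder = value at the root: -1*(-13)^2 - 2*(-13)^1 + 5 = (-169) + (26) + (5) = -138; answer -138
Part IV: B3 = -138; m = -8; f(2) = 1*(39) + 3*(-8) = 15; iterating: f(2)=15, f(3)=132, f(4)=177, f(5)=573, f(6)=1104, f(7)=2823, f(8)=6135; answer 6135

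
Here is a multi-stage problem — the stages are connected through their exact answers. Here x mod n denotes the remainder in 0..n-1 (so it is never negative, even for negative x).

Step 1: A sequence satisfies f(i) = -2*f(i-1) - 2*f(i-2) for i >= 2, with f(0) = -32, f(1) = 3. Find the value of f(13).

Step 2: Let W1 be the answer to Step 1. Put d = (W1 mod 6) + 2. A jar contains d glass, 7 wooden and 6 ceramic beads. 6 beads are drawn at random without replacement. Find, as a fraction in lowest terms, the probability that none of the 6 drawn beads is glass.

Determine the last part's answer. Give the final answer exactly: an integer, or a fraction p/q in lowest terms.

Step 1: f(2) = -2*(3) - 2*(-32) = 58; iterating: f(2)=58, f(3)=-122, f(4)=128, f(5)=-12, f(6)=-232, f(7)=488, f(8)=-512, f(9)=48, f(10)=928, f(11)=-1952, f(12)=2048, f(13)=-192; answer -192
Step 2: W1 = -192; d = 2; total draws C(15,6) = 5005; favorable C(13,6) = 1716; P = 12/35; answer 12/35

12/35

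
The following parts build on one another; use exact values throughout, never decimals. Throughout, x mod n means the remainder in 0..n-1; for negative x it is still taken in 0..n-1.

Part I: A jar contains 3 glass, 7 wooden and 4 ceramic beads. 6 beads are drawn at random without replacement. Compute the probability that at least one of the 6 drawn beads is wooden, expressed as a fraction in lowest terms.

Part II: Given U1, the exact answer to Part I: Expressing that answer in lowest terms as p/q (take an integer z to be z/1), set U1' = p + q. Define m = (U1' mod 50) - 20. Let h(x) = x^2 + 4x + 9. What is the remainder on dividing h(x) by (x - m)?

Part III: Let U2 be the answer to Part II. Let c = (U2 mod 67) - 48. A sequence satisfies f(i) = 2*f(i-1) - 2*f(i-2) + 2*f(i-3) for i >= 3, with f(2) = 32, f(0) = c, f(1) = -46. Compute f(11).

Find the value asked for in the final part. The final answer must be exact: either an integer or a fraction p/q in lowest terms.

2544

Part I: total draws C(14,6) = 3003; complement C(7,6) = 7; favorable 3003 - 7 = 2996; P = 428/429; answer 428/429
Part II: U1 = 428/429; threaded value p + q = 857; m = -13; remainder = value at the root: 1*(-13)^2 + 4*(-13)^1 + 9 = (169) + (-52) + (9) = 126; answer 126
Part III: U2 = 126; c = 11; f(3) = 2*(32) - 2*(-46) + 2*(11) = 178; iterating: f(3)=178, f(4)=200, f(5)=108, f(6)=172, f(7)=528, f(8)=928, f(9)=1144, f(10)=1488, f(11)=2544; answer 2544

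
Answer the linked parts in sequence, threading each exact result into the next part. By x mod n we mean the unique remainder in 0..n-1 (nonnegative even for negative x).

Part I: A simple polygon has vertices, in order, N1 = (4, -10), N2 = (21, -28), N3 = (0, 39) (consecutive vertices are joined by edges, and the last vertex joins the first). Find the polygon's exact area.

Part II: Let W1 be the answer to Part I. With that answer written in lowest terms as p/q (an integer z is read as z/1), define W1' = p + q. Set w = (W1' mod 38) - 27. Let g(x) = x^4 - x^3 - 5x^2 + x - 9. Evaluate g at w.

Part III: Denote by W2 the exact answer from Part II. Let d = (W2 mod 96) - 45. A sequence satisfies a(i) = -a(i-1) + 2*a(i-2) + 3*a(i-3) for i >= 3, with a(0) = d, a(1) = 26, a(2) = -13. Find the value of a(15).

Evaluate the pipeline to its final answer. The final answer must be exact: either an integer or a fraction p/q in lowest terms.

6194

Part I: cross terms: (4*-28 - 21*-10)=98, (21*39 - 0*-28)=819, (0*-10 - 4*39)=-156; twice the area = |761| = 761; area = 761/2; answer 761/2
Part II: W1 = 761/2; threaded value p + q = 763; w = -24; 1*(-24)^4 - 1*(-24)^3 - 5*(-24)^2 + 1*(-24)^1 - 9 = (331776) + (13824) + (-2880) + (-24) + (-9) = 342687; answer 342687
Part III: W2 = 342687; d = 18; a(3) = -1*(-13) + 2*(26) + 3*(18) = 119; iterating: a(3)=119, a(4)=-67, a(5)=266, a(6)=-43, a(7)=374, a(8)=338, a(9)=281, a(10)=1517, a(11)=59, a(12)=3818, a(13)=851, a(14)=6962, a(15)=6194; answer 6194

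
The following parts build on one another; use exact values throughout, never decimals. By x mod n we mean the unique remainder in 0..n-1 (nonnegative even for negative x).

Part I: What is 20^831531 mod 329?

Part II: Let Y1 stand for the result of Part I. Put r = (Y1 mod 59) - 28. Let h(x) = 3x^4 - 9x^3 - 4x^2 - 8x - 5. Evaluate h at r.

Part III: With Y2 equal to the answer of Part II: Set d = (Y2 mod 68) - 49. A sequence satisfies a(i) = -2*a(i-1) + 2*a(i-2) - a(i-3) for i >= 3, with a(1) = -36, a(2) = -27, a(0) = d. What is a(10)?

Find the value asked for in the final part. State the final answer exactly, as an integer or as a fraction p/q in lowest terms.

Part I: squarings mod 329: 20^1=20, 20^2=71, 20^4=106, 20^8=50, 20^16=197, 20^32=316, 20^64=169, 20^128=267, 20^256=225, 20^512=288, 20^1024=36, 20^2048=309, 20^4096=71, 20^8192=106, 20^16384=50, 20^32768=197, 20^65536=316, 20^131072=169, 20^262144=267, 20^524288=225; 20^831531 = 20^1 * 20^2 * 20^8 * 20^32 * 20^4096 * 20^8192 * 20^32768 * 20^262144 * 20^524288 = 293 (mod 329); answer 293
Part II: Y1 = 293; r = 29; 3*(29)^4 - 9*(29)^3 - 4*(29)^2 - 8*(29)^1 - 5 = (2121843) + (-219501) + (-3364) + (-232) + (-5) = 1898741; answer 1898741
Part III: Y2 = 1898741; d = -4; a(3) = -2*(-27) + 2*(-36) - 1*(-4) = -14; iterating: a(3)=-14, a(4)=10, a(5)=-21, a(6)=76, a(7)=-204, a(8)=581, a(9)=-1646, a(10)=4658; answer 4658

4658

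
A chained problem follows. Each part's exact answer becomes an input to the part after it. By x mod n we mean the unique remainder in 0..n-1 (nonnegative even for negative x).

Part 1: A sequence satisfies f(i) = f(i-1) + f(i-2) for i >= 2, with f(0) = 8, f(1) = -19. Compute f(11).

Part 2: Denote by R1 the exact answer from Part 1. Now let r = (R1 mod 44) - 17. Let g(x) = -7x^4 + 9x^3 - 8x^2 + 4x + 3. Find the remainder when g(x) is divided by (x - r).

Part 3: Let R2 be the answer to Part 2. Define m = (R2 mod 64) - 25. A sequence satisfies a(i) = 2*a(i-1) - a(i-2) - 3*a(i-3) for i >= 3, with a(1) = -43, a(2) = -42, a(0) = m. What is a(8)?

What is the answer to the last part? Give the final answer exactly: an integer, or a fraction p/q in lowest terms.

Part 1: f(2) = 1*(-19) + 1*(8) = -11; iterating: f(2)=-11, f(3)=-30, f(4)=-41, f(5)=-71, f(6)=-112, f(7)=-183, f(8)=-295, f(9)=-478, f(10)=-773, f(11)=-1251; answer -1251
Part 2: R1 = -1251; r = 8; remainder = value at the root: -7*(8)^4 + 9*(8)^3 - 8*(8)^2 + 4*(8)^1 + 3 = (-28672) + (4608) + (-512) + (32) + (3) = -24541; answer -24541
Part 3: R2 = -24541; m = 10; a(3) = 2*(-42) - 1*(-43) - 3*(10) = -71; iterating: a(3)=-71, a(4)=29, a(5)=255, a(6)=694, a(7)=1046, a(8)=633; answer 633

633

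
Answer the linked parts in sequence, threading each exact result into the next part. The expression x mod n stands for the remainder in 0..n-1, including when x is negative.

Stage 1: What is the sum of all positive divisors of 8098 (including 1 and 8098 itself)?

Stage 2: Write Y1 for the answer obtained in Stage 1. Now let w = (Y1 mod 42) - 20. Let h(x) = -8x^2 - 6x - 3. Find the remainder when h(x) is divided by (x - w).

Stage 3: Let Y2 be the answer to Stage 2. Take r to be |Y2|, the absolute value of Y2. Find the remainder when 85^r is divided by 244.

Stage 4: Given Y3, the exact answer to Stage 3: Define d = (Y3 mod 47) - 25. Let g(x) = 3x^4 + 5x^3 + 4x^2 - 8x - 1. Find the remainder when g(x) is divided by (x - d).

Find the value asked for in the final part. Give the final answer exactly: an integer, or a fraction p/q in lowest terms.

167

Stage 1: 8098 = 2 * 4049; sigma = (1 + 2) * (1 + 4049) = 3 * 4050 = 12150; answer 12150
Stage 2: Y1 = 12150; w = -8; remainder = value at the root: -8*(-8)^2 - 6*(-8)^1 - 3 = (-512) + (48) + (-3) = -467; answer -467
Stage 3: Y2 = -467; r = 467; squarings mod 244: 85^1=85, 85^2=149, 85^4=241, 85^8=9, 85^16=81, 85^32=217, 85^64=241, 85^128=9, 85^256=81; 85^467 = 85^1 * 85^2 * 85^16 * 85^64 * 85^128 * 85^256 = 69 (mod 244); answer 69
Stage 4: Y3 = 69; d = -3; remainder = value at the root: 3*(-3)^4 + 5*(-3)^3 + 4*(-3)^2 - 8*(-3)^1 - 1 = (243) + (-135) + (36) + (24) + (-1) = 167; answer 167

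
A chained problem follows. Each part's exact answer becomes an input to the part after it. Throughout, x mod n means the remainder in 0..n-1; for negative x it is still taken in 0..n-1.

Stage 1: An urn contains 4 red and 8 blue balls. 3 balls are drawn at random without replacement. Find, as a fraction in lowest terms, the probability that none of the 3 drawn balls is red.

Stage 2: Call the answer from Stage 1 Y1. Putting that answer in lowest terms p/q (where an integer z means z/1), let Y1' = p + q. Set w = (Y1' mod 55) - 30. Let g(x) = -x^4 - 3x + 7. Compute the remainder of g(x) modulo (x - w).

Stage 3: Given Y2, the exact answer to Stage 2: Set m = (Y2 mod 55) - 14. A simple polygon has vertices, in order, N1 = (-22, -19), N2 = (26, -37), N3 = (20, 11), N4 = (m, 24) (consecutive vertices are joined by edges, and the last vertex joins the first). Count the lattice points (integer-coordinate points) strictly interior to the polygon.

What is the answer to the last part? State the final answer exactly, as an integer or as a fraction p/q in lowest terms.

Stage 1: total draws C(12,3) = 220; favorable C(8,3) = 56; P = 14/55; answer 14/55
Stage 2: Y1 = 14/55; threaded value p + q = 69; w = -16; remainder = value at the root: -1*(-16)^4 - 3*(-16)^1 + 7 = (-65536) + (48) + (7) = -65481; answer -65481
Stage 3: Y2 = -65481; m = 10; cross terms: (-22*-37 - 26*-19)=1308, (26*11 - 20*-37)=1026, (20*24 - 10*11)=370, (10*-19 - -22*24)=338; twice the area = |3042| = 3042; area = 1521; boundary points = 6 + 6 + 1 + 1 = 14; strictly interior points = area - boundary/2 + 1 = 1515; answer 1515

1515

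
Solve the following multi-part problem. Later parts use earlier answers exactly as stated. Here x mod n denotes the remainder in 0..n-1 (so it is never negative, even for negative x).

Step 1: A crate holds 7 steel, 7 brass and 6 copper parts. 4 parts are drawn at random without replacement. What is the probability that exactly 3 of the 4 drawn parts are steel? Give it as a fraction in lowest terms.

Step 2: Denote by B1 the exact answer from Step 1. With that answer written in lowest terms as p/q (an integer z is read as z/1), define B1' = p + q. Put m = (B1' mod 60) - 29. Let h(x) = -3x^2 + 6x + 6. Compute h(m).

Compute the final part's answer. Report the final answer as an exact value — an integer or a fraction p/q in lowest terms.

-291

Step 1: total draws C(20,4) = 4845; favorable C(7,3)*C(13,1) = 455; P = 91/969; answer 91/969
Step 2: B1 = 91/969; threaded value p + q = 1060; m = 11; -3*(11)^2 + 6*(11)^1 + 6 = (-363) + (66) + (6) = -291; answer -291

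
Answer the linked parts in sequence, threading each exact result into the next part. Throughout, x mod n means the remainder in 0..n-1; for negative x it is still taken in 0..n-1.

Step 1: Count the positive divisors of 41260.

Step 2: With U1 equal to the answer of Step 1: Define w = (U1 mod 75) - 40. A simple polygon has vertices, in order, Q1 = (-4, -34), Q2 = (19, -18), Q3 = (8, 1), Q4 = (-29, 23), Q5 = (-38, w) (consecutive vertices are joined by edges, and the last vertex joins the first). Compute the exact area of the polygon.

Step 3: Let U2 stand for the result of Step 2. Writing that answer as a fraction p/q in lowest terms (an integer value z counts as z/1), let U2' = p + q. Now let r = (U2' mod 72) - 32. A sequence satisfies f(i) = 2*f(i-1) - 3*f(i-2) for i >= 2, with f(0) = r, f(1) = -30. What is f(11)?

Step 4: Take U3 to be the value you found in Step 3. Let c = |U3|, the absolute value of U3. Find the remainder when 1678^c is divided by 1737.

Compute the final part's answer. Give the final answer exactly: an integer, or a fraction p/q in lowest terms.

Step 1: 41260 = 2^2 * 5 * 2063; number of divisors = (2+1) * (1+1) * (1+1) = 12; answer 12
Step 2: U1 = 12; w = -28; cross terms: (-4*-18 - 19*-34)=718, (19*1 - 8*-18)=163, (8*23 - -29*1)=213, (-29*-28 - -38*23)=1686, (-38*-34 - -4*-28)=1180; twice the area = |3960| = 3960; area = 1980; answer 1980
Step 3: U2 = 1980; threaded value p + q = 1981; r = 5; f(2) = 2*(-30) - 3*(5) = -75; iterating: f(2)=-75, f(3)=-60, f(4)=105, f(5)=390, f(6)=465, f(7)=-240, f(8)=-1875, f(9)=-3030, f(10)=-435, f(11)=8220; answer 8220
Step 4: U3 = 8220; c = 8220; squarings mod 1737: 1678^1=1678, 1678^2=7, 1678^4=49, 1678^8=664, 1678^16=1435, 1678^32=880, 1678^64=1435, 1678^128=880, 1678^256=1435, 1678^512=880, 1678^1024=1435, 1678^2048=880, 1678^4096=1435, 1678^8192=880; 1678^8220 = 1678^4 * 1678^8 * 1678^16 * 1678^8192 = 1270 (mod 1737); answer 1270

1270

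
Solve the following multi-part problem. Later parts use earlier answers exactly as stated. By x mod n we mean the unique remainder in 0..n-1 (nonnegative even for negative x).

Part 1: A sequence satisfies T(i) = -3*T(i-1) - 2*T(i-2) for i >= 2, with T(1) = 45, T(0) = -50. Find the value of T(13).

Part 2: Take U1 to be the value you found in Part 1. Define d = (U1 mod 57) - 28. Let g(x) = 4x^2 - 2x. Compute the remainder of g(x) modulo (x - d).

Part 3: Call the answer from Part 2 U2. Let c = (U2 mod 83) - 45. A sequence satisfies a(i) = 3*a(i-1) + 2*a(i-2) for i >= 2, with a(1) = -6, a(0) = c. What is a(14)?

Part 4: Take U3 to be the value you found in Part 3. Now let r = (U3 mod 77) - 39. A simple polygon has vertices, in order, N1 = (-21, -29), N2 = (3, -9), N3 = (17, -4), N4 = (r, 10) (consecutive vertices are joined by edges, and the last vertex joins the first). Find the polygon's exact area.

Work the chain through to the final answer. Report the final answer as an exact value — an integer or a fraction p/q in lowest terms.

1597/2

Part 1: T(2) = -3*(45) - 2*(-50) = -35; iterating: T(2)=-35, T(3)=15, T(4)=25, T(5)=-105, T(6)=265, T(7)=-585, T(8)=1225, T(9)=-2505, T(10)=5065, T(11)=-10185, T(12)=20425, T(13)=-40905; answer -40905
Part 2: U1 = -40905; d = -7; remainder = value at the root: 4*(-7)^2 - 2*(-7)^1 = (196) + (14) = 210; answer 210
Part 3: U2 = 210; c = -1; a(2) = 3*(-6) + 2*(-1) = -20; iterating: a(2)=-20, a(3)=-72, a(4)=-256, a(5)=-912, a(6)=-3248, a(7)=-11568, a(8)=-41200, a(9)=-146736, a(10)=-522608, a(11)=-1861296, a(12)=-6629104, a(13)=-23609904, a(14)=-84087920; answer -84087920
Part 4: U3 = -84087920; r = -32; cross terms: (-21*-9 - 3*-29)=276, (3*-4 - 17*-9)=141, (17*10 - -32*-4)=42, (-32*-29 - -21*10)=1138; twice the area = |1597| = 1597; area = 1597/2; answer 1597/2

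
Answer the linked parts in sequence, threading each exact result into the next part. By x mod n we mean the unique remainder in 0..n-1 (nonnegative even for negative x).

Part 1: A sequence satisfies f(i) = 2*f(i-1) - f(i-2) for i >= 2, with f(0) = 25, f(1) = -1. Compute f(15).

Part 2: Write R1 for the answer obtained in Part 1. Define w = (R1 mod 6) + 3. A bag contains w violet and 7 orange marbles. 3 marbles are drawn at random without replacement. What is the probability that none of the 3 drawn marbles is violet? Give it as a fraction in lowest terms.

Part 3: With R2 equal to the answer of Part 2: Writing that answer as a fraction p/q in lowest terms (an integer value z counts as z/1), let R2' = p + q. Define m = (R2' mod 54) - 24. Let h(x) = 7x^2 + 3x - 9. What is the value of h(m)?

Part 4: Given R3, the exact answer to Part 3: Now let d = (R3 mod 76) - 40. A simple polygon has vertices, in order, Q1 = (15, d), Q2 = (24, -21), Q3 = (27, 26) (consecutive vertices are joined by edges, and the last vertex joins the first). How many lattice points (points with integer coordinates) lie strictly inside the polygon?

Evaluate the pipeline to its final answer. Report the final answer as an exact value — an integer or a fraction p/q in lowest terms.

192

Part 1: f(2) = 2*(-1) - 1*(25) = -27; iterating: f(2)=-27, f(3)=-53, f(4)=-79, f(5)=-105, f(6)=-131, f(7)=-157, f(8)=-183, f(9)=-209, f(10)=-235, f(11)=-261, f(12)=-287, f(13)=-313, f(14)=-339, f(15)=-365; answer -365
Part 2: R1 = -365; w = 4; total draws C(11,3) = 165; favorable C(7,3) = 35; P = 7/33; answer 7/33
Part 3: R2 = 7/33; threaded value p + q = 40; m = 16; 7*(16)^2 + 3*(16)^1 - 9 = (1792) + (48) + (-9) = 1831; answer 1831
Part 4: R3 = 1831; d = -33; cross terms: (15*-21 - 24*-33)=477, (24*26 - 27*-21)=1191, (27*-33 - 15*26)=-1281; twice the area = |387| = 387; area = 387/2; boundary points = 3 + 1 + 1 = 5; strictly interior points = area - boundary/2 + 1 = 192; answer 192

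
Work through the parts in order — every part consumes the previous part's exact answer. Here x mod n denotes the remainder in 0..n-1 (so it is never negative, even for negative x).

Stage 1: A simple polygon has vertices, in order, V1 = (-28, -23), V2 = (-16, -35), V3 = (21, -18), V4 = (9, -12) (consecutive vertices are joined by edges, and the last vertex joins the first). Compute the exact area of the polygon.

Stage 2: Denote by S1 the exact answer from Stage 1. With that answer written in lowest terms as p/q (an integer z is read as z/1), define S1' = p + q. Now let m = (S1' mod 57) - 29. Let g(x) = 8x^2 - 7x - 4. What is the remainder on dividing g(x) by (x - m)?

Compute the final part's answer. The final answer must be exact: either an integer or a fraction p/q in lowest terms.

2189

Stage 1: cross terms: (-28*-35 - -16*-23)=612, (-16*-18 - 21*-35)=1023, (21*-12 - 9*-18)=-90, (9*-23 - -28*-12)=-543; twice the area = |1002| = 1002; area = 501; answer 501
Stage 2: S1 = 501; threaded value p + q = 502; m = 17; remainder = value at the root: 8*(17)^2 - 7*(17)^1 - 4 = (2312) + (-119) + (-4) = 2189; answer 2189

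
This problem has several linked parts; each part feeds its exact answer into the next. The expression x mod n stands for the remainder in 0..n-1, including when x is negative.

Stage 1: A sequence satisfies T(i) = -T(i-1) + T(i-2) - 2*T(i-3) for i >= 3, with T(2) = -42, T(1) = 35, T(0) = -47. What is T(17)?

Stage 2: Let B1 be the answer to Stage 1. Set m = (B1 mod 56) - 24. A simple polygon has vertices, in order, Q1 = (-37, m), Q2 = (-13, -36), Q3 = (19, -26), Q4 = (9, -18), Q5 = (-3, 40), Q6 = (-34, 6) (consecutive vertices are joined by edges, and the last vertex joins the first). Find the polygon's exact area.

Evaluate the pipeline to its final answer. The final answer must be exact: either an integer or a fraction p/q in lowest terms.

2289

Stage 1: T(3) = -1*(-42) + 1*(35) - 2*(-47) = 171; iterating: T(3)=171, T(4)=-283, T(5)=538, T(6)=-1163, T(7)=2267, T(8)=-4506, T(9)=9099, T(10)=-18139, T(11)=36250, T(12)=-72587, T(13)=145115, T(14)=-290202, T(15)=580491, T(16)=-1160923, T(17)=2321818; answer 2321818
Stage 2: B1 = 2321818; m = -22; cross terms: (-37*-36 - -13*-22)=1046, (-13*-26 - 19*-36)=1022, (19*-18 - 9*-26)=-108, (9*40 - -3*-18)=306, (-3*6 - -34*40)=1342, (-34*-22 - -37*6)=970; twice the area = |4578| = 4578; area = 2289; answer 2289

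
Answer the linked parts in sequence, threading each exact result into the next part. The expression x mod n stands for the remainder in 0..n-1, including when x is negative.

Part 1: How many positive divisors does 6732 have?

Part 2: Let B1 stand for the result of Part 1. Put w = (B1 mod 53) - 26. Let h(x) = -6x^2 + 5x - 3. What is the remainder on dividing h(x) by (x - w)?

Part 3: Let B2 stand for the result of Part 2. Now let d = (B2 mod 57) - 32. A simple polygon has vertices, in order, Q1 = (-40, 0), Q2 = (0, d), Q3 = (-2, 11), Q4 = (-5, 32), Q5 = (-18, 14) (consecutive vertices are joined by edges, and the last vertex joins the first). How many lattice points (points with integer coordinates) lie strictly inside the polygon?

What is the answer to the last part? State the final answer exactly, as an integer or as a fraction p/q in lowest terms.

808

Part 1: 6732 = 2^2 * 3^2 * 11 * 17; number of divisors = (2+1) * (2+1) * (1+1) * (1+1) = 36; answer 36
Part 2: B1 = 36; w = 10; remainder = value at the root: -6*(10)^2 + 5*(10)^1 - 3 = (-600) + (50) + (-3) = -553; answer -553
Part 3: B2 = -553; d = -15; cross terms: (-40*-15 - 0*0)=600, (0*11 - -2*-15)=-30, (-2*32 - -5*11)=-9, (-5*14 - -18*32)=506, (-18*0 - -40*14)=560; twice the area = |1627| = 1627; area = 1627/2; boundary points = 5 + 2 + 3 + 1 + 2 = 13; strictly interior points = area - boundary/2 + 1 = 808; answer 808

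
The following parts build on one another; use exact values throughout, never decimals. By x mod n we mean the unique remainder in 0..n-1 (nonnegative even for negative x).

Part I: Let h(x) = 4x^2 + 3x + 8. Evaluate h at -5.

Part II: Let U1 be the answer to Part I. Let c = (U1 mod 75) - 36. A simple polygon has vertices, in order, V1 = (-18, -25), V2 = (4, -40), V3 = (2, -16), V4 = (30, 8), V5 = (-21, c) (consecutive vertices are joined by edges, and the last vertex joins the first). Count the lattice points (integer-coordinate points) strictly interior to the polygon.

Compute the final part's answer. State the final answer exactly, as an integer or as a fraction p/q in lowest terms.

Part I: 4*(-5)^2 + 3*(-5)^1 + 8 = (100) + (-15) + (8) = 93; answer 93
Part II: U1 = 93; c = -18; cross terms: (-18*-40 - 4*-25)=820, (4*-16 - 2*-40)=16, (2*8 - 30*-16)=496, (30*-18 - -21*8)=-372, (-21*-25 - -18*-18)=201; twice the area = |1161| = 1161; area = 1161/2; boundary points = 1 + 2 + 4 + 1 + 1 = 9; strictly interior points = area - boundary/2 + 1 = 577; answer 577

577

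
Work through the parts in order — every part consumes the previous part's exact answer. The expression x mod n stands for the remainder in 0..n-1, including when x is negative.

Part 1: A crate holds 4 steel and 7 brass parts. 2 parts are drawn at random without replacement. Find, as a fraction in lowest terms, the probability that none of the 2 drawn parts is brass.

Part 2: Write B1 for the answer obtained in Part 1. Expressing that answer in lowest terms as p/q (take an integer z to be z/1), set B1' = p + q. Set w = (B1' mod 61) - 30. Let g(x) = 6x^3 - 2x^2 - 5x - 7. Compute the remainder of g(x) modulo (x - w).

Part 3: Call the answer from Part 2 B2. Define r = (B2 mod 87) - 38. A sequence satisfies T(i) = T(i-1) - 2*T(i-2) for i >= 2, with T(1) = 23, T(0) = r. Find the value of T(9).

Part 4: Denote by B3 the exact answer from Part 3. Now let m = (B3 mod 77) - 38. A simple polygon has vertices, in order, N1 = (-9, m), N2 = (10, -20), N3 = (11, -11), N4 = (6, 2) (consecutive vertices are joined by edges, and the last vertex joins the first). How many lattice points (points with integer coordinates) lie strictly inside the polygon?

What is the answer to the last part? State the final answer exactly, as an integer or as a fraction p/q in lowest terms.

125

Part 1: total draws C(11,2) = 55; favorable C(4,2) = 6; P = 6/55; answer 6/55
Part 2: B1 = 6/55; threaded value p + q = 61; w = -30; remainder = value at the root: 6*(-30)^3 - 2*(-30)^2 - 5*(-30)^1 - 7 = (-162000) + (-1800) + (150) + (-7) = -163657; answer -163657
Part 3: B2 = -163657; r = 39; T(2) = 1*(23) - 2*(39) = -55; iterating: T(2)=-55, T(3)=-101, T(4)=9, T(5)=211, T(6)=193, T(7)=-229, T(8)=-615, T(9)=-157; answer -157
Part 4: B3 = -157; m = 36; cross terms: (-9*-20 - 10*36)=-180, (10*-11 - 11*-20)=110, (11*2 - 6*-11)=88, (6*36 - -9*2)=234; twice the area = |252| = 252; area = 126; boundary points = 1 + 1 + 1 + 1 = 4; strictly interior points = area - boundary/2 + 1 = 125; answer 125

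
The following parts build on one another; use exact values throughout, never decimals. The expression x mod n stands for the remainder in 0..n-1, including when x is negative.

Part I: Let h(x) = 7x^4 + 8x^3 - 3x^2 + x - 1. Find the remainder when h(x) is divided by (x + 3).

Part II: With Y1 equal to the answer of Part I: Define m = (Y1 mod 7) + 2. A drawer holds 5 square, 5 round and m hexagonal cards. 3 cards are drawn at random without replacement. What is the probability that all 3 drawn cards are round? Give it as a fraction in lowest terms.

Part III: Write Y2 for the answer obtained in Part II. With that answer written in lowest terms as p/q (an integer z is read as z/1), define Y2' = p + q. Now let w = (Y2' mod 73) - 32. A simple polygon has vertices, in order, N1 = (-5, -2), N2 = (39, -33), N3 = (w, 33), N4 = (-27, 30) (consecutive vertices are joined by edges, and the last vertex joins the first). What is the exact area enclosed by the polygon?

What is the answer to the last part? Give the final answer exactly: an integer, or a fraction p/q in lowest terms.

Part I: remainder = value at the root: 7*(-3)^4 + 8*(-3)^3 - 3*(-3)^2 + 1*(-3)^1 - 1 = (567) + (-216) + (-27) + (-3) + (-1) = 320; answer 320
Part II: Y1 = 320; m = 7; total draws C(17,3) = 680; favorable C(5,3) = 10; P = 1/68; answer 1/68
Part III: Y2 = 1/68; threaded value p + q = 69; w = 37; cross terms: (-5*-33 - 39*-2)=243, (39*33 - 37*-33)=2508, (37*30 - -27*33)=2001, (-27*-2 - -5*30)=204; twice the area = |4956| = 4956; area = 2478; answer 2478

2478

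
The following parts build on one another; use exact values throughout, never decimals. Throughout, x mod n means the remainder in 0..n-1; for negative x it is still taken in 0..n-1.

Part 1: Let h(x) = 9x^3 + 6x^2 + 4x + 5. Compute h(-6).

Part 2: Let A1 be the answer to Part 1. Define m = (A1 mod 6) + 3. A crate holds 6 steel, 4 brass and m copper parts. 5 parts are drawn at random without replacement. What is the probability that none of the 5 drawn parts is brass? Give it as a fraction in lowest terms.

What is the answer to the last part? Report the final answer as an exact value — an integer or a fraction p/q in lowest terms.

143/612

Part 1: 9*(-6)^3 + 6*(-6)^2 + 4*(-6)^1 + 5 = (-1944) + (216) + (-24) + (5) = -1747; answer -1747
Part 2: A1 = -1747; m = 8; total draws C(18,5) = 8568; favorable C(14,5) = 2002; P = 143/612; answer 143/612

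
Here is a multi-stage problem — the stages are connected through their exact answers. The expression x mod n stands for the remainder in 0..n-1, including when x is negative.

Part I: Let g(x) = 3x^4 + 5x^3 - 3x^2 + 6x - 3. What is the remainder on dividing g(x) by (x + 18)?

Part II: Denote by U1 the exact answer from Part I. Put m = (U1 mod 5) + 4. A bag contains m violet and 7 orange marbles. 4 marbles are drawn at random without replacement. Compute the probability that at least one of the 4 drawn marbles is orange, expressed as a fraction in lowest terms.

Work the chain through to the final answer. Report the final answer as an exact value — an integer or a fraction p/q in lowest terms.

Part I: remainder = value at the root: 3*(-18)^4 + 5*(-18)^3 - 3*(-18)^2 + 6*(-18)^1 - 3 = (314928) + (-29160) + (-972) + (-108) + (-3) = 284685; answer 284685
Part II: U1 = 284685; m = 4; total draws C(11,4) = 330; complement C(4,4) = 1; favorable 330 - 1 = 329; P = 329/330; answer 329/330

329/330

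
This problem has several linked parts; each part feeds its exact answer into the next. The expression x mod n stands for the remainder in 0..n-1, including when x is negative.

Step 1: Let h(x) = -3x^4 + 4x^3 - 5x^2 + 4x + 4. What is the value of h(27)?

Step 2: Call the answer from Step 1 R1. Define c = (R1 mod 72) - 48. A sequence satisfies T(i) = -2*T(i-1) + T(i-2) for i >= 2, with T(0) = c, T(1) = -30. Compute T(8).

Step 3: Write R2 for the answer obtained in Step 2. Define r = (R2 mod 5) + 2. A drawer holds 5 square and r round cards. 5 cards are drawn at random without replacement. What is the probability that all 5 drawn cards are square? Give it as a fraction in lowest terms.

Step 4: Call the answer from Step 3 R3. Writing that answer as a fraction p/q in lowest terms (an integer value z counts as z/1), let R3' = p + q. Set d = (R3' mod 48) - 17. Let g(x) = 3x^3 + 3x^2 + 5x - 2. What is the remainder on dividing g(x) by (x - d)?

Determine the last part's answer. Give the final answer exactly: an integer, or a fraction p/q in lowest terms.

Step 1: -3*(27)^4 + 4*(27)^3 - 5*(27)^2 + 4*(27)^1 + 4 = (-1594323) + (78732) + (-3645) + (108) + (4) = -1519124; answer -1519124
Step 2: R1 = -1519124; c = -44; T(2) = -2*(-30) + 1*(-44) = 16; iterating: T(2)=16, T(3)=-62, T(4)=140, T(5)=-342, T(6)=824, T(7)=-1990, T(8)=4804; answer 4804
Step 3: R2 = 4804; r = 6; total draws C(11,5) = 462; favorable C(5,5) = 1; P = 1/462; answer 1/462
Step 4: R3 = 1/462; threaded value p + q = 463; d = 14; remainder = value at the root: 3*(14)^3 + 3*(14)^2 + 5*(14)^1 - 2 = (8232) + (588) + (70) + (-2) = 8888; answer 8888

8888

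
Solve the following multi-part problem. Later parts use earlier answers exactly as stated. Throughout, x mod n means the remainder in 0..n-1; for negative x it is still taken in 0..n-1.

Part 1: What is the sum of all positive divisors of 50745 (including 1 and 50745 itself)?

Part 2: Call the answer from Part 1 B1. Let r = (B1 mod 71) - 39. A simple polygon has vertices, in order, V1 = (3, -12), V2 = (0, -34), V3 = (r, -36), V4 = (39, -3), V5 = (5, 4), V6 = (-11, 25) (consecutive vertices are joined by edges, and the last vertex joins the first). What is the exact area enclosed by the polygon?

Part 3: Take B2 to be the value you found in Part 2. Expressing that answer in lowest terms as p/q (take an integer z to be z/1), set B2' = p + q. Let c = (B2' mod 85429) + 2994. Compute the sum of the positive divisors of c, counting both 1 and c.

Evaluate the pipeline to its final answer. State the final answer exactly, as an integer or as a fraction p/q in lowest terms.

8295

Part 1: 50745 = 3 * 5 * 17 * 199; sigma = (1 + 3) * (1 + 5) * (1 + 17) * (1 + 199) = 4 * 6 * 18 * 200 = 86400; answer 86400
Part 2: B1 = 86400; r = 25; cross terms: (3*-34 - 0*-12)=-102, (0*-36 - 25*-34)=850, (25*-3 - 39*-36)=1329, (39*4 - 5*-3)=171, (5*25 - -11*4)=169, (-11*-12 - 3*25)=57; twice the area = |2474| = 2474; area = 1237; answer 1237
Part 3: B2 = 1237; threaded value p + q = 1238; c = 4232; 4232 = 2^3 * 23^2; sigma = (1 + 2 + 4 + 8) * (1 + 23 + 529) = 15 * 553 = 8295; answer 8295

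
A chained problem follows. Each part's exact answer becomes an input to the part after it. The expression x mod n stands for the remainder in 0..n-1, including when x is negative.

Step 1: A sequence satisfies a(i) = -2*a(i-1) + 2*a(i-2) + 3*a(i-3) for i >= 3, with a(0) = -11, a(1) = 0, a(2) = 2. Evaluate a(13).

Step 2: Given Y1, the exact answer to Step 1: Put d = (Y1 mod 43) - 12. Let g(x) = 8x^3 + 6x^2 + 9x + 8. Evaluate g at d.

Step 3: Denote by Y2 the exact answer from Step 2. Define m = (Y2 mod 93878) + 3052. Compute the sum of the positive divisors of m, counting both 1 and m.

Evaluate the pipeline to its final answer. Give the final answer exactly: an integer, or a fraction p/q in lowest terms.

40320

Step 1: a(3) = -2*(2) + 2*(0) + 3*(-11) = -37; iterating: a(3)=-37, a(4)=78, a(5)=-224, a(6)=493, a(7)=-1200, a(8)=2714, a(9)=-6349, a(10)=14526, a(11)=-33608, a(12)=77221, a(13)=-178080; answer -178080
Step 2: Y1 = -178080; d = 14; 8*(14)^3 + 6*(14)^2 + 9*(14)^1 + 8 = (21952) + (1176) + (126) + (8) = 23262; answer 23262
Step 3: Y2 = 23262; m = 26314; 26314 = 2 * 59 * 223; sigma = (1 + 2) * (1 + 59) * (1 + 223) = 3 * 60 * 224 = 40320; answer 40320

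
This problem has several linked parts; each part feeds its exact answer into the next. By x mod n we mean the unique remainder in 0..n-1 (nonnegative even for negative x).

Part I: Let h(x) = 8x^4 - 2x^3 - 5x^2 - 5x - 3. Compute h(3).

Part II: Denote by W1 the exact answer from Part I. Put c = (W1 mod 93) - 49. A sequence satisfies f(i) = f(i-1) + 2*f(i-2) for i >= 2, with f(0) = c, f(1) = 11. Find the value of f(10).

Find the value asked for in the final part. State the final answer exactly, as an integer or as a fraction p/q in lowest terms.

Part I: 8*(3)^4 - 2*(3)^3 - 5*(3)^2 - 5*(3)^1 - 3 = (648) + (-54) + (-45) + (-15) + (-3) = 531; answer 531
Part II: W1 = 531; c = 17; f(2) = 1*(11) + 2*(17) = 45; iterating: f(2)=45, f(3)=67, f(4)=157, f(5)=291, f(6)=605, f(7)=1187, f(8)=2397, f(9)=4771, f(10)=9565; answer 9565

9565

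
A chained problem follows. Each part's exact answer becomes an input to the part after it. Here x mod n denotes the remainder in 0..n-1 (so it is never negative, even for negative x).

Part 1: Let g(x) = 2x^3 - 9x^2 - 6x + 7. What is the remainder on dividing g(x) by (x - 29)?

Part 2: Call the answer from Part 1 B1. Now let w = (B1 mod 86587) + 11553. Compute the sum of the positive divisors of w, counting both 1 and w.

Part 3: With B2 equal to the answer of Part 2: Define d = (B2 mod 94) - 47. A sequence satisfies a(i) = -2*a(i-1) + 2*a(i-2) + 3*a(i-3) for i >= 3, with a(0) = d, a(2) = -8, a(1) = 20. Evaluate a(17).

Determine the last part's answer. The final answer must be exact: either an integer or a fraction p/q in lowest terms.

15090614

Part 1: remainder = value at the root: 2*(29)^3 - 9*(29)^2 - 6*(29)^1 + 7 = (48778) + (-7569) + (-174) + (7) = 41042; answer 41042
Part 2: B1 = 41042; w = 52595; 52595 = 5 * 67 * 157; sigma = (1 + 5) * (1 + 67) * (1 + 157) = 6 * 68 * 158 = 64464; answer 64464
Part 3: B2 = 64464; d = 27; a(3) = -2*(-8) + 2*(20) + 3*(27) = 137; iterating: a(3)=137, a(4)=-230, a(5)=710, a(6)=-1469, a(7)=3668, a(8)=-8144, a(9)=19217, a(10)=-43718, a(11)=101438, a(12)=-232661, a(13)=537044, a(14)=-1235096, a(15)=2846297, a(16)=-6551654, a(17)=15090614; answer 15090614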